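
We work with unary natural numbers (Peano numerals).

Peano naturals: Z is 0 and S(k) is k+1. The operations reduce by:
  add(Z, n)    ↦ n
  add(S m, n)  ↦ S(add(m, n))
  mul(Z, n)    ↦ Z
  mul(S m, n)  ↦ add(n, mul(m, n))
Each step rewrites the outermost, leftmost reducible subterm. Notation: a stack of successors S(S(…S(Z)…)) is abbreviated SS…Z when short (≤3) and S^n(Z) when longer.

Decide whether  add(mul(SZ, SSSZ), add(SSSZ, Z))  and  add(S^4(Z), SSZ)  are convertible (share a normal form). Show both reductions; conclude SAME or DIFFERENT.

Answer: SAME — A ⇓ S^6(Z), B ⇓ S^6(Z)

Reduction:
Term A:
  start: add(mul(SZ, SSSZ), add(SSSZ, Z))
  step 1: add(add(SSSZ, mul(Z, SSSZ)), add(SSSZ, Z))
  step 2: add(S(add(SSZ, mul(Z, SSSZ))), add(SSSZ, Z))
  step 3: S(add(add(SSZ, mul(Z, SSSZ)), add(SSSZ, Z)))
  step 4: S(add(S(add(SZ, mul(Z, SSSZ))), add(SSSZ, Z)))
  step 5: S(S(add(add(SZ, mul(Z, SSSZ)), add(SSSZ, Z))))
  step 6: S(S(add(S(add(Z, mul(Z, SSSZ))), add(SSSZ, Z))))
  step 7: S(S(S(add(add(Z, mul(Z, SSSZ)), add(SSSZ, Z)))))
  step 8: S(S(S(add(mul(Z, SSSZ), add(SSSZ, Z)))))
  step 9: S(S(S(add(Z, add(SSSZ, Z)))))
  step 10: S(S(S(add(SSSZ, Z))))
  step 11: S(S(S(S(add(SSZ, Z)))))
  step 12: S(S(S(S(S(add(SZ, Z))))))
  step 13: S(S(S(S(S(S(add(Z, Z)))))))
  step 14: S^6(Z)

Term B:
  start: add(S^4(Z), SSZ)
  step 1: S(add(SSSZ, SSZ))
  step 2: S(S(add(SSZ, SSZ)))
  step 3: S(S(S(add(SZ, SSZ))))
  step 4: S(S(S(S(add(Z, SSZ)))))
  step 5: S^6(Z)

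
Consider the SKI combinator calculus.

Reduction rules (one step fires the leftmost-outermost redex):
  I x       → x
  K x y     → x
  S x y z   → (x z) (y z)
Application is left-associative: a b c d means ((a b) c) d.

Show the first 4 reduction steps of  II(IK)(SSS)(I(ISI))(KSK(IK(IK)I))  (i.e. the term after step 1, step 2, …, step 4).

Answer: after 4 steps: SSS(KSK(IK(IK)I))

Reduction:
  start: II(IK)(SSS)(I(ISI))(KSK(IK(IK)I))
  →1  I(IK)(SSS)(I(ISI))(KSK(IK(IK)I))
  →2  IK(SSS)(I(ISI))(KSK(IK(IK)I))
  →3  K(SSS)(I(ISI))(KSK(IK(IK)I))
  →4  SSS(KSK(IK(IK)I))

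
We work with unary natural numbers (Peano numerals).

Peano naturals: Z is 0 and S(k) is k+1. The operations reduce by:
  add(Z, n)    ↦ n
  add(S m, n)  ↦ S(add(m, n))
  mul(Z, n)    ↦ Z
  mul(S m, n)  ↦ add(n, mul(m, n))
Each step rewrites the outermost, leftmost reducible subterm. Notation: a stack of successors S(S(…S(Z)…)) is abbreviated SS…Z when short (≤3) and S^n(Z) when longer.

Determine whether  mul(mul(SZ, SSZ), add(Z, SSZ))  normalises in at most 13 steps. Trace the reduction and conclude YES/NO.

  start: mul(mul(SZ, SSZ), add(Z, SSZ))
  →1  mul(add(SSZ, mul(Z, SSZ)), add(Z, SSZ))
  →2  mul(S(add(SZ, mul(Z, SSZ))), add(Z, SSZ))
  →3  add(add(Z, SSZ), mul(add(SZ, mul(Z, SSZ)), add(Z, SSZ)))
  →4  add(SSZ, mul(add(SZ, mul(Z, SSZ)), add(Z, SSZ)))
  →5  S(add(SZ, mul(add(SZ, mul(Z, SSZ)), add(Z, SSZ))))
  →6  S(S(add(Z, mul(add(SZ, mul(Z, SSZ)), add(Z, SSZ)))))
  →7  S(S(mul(add(SZ, mul(Z, SSZ)), add(Z, SSZ))))
  →8  S(S(mul(S(add(Z, mul(Z, SSZ))), add(Z, SSZ))))
  →9  S(S(add(add(Z, SSZ), mul(add(Z, mul(Z, SSZ)), add(Z, SSZ)))))
  →10  S(S(add(SSZ, mul(add(Z, mul(Z, SSZ)), add(Z, SSZ)))))
  →11  S(S(S(add(SZ, mul(add(Z, mul(Z, SSZ)), add(Z, SSZ))))))
  →12  S(S(S(S(add(Z, mul(add(Z, mul(Z, SSZ)), add(Z, SSZ)))))))
  →13  S(S(S(S(mul(add(Z, mul(Z, SSZ)), add(Z, SSZ))))))

Answer: NO — after 13 steps the term is S(S(S(S(mul(add(Z, mul(Z, SSZ)), add(Z, SSZ)))))), not yet normal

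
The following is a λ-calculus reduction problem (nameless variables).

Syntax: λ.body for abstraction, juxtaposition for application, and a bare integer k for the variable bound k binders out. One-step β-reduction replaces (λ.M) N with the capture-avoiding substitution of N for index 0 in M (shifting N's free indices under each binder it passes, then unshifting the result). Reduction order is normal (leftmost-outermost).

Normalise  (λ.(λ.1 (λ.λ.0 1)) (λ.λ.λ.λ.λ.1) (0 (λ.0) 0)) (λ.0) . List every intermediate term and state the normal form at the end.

Answer: normal form = λ.0 (λ.0)  (in 6 steps)

Working:
  start: (λ.(λ.1 (λ.λ.0 1)) (λ.λ.λ.λ.λ.1) (0 (λ.0) 0)) (λ.0)
  [1] (λ.(λ.0) (λ.λ.0 1)) (λ.λ.λ.λ.λ.1) ((λ.0) (λ.0) (λ.0))
  [2] (λ.0) (λ.λ.0 1) ((λ.0) (λ.0) (λ.0))
  [3] (λ.λ.0 1) ((λ.0) (λ.0) (λ.0))
  [4] λ.0 ((λ.0) (λ.0) (λ.0))
  [5] λ.0 ((λ.0) (λ.0))
  [6] λ.0 (λ.0)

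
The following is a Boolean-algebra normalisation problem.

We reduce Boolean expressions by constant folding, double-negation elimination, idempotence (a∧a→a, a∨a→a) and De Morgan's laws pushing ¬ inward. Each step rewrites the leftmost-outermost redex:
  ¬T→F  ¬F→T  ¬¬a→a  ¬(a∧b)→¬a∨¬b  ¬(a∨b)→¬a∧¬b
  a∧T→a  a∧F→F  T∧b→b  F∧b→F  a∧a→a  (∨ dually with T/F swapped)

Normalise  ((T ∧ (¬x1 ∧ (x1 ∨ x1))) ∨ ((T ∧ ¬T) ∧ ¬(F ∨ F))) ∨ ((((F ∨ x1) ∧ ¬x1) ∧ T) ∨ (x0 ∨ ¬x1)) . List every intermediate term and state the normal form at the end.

Answer: normal form = (¬x1 ∧ x1) ∨ ((x1 ∧ ¬x1) ∨ (x0 ∨ ¬x1))  (in 8 steps)

Derivation:
  start: ((T ∧ (¬x1 ∧ (x1 ∨ x1))) ∨ ((T ∧ ¬T) ∧ ¬(F ∨ F))) ∨ ((((F ∨ x1) ∧ ¬x1) ∧ T) ∨ (x0 ∨ ¬x1))
  →1  ((¬x1 ∧ (x1 ∨ x1)) ∨ ((T ∧ ¬T) ∧ ¬(F ∨ F))) ∨ ((((F ∨ x1) ∧ ¬x1) ∧ T) ∨ (x0 ∨ ¬x1))
  →2  ((¬x1 ∧ x1) ∨ ((T ∧ ¬T) ∧ ¬(F ∨ F))) ∨ ((((F ∨ x1) ∧ ¬x1) ∧ T) ∨ (x0 ∨ ¬x1))
  →3  ((¬x1 ∧ x1) ∨ (¬T ∧ ¬(F ∨ F))) ∨ ((((F ∨ x1) ∧ ¬x1) ∧ T) ∨ (x0 ∨ ¬x1))
  →4  ((¬x1 ∧ x1) ∨ (F ∧ ¬(F ∨ F))) ∨ ((((F ∨ x1) ∧ ¬x1) ∧ T) ∨ (x0 ∨ ¬x1))
  →5  ((¬x1 ∧ x1) ∨ F) ∨ ((((F ∨ x1) ∧ ¬x1) ∧ T) ∨ (x0 ∨ ¬x1))
  →6  (¬x1 ∧ x1) ∨ ((((F ∨ x1) ∧ ¬x1) ∧ T) ∨ (x0 ∨ ¬x1))
  →7  (¬x1 ∧ x1) ∨ (((F ∨ x1) ∧ ¬x1) ∨ (x0 ∨ ¬x1))
  →8  (¬x1 ∧ x1) ∨ ((x1 ∧ ¬x1) ∨ (x0 ∨ ¬x1))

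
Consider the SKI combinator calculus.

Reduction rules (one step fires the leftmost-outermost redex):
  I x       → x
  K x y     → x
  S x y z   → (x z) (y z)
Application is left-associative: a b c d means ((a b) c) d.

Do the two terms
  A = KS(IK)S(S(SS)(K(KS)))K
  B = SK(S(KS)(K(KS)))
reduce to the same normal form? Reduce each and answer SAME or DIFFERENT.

Term A:
  start: KS(IK)S(S(SS)(K(KS)))K
  step 1: SS(S(SS)(K(KS)))K
  step 2: SK(S(SS)(K(KS))K)
  step 3: SK(SSK(K(KS)K))
  step 4: SK(S(K(KS)K)(K(K(KS)K)))
  step 5: SK(S(KS)(K(K(KS)K)))
  step 6: SK(S(KS)(K(KS)))

Term B:
  start: SK(S(KS)(K(KS)))

Answer: SAME — A ⇓ SK(S(KS)(K(KS))), B ⇓ SK(S(KS)(K(KS)))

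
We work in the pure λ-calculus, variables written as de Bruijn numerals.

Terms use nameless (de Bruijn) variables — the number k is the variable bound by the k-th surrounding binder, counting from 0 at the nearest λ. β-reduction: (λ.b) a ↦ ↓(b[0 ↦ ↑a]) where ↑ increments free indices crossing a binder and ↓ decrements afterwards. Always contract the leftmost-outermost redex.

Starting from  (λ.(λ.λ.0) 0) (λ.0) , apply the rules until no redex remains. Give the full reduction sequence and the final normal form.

  start: (λ.(λ.λ.0) 0) (λ.0)
  →1  (λ.λ.0) (λ.0)
  →2  λ.0

Answer: normal form = λ.0  (in 2 steps)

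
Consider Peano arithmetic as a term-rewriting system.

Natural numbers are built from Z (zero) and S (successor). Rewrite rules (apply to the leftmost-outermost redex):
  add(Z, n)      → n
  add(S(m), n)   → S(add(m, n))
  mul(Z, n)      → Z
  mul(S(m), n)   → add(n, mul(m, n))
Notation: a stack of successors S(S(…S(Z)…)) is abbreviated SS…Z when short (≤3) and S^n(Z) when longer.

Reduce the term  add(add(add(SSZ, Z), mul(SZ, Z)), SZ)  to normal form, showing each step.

Answer: normal form = SSSZ  (in 12 steps)

Working:
  start: add(add(add(SSZ, Z), mul(SZ, Z)), SZ)
  →1  add(add(S(add(SZ, Z)), mul(SZ, Z)), SZ)
  →2  add(S(add(add(SZ, Z), mul(SZ, Z))), SZ)
  →3  S(add(add(add(SZ, Z), mul(SZ, Z)), SZ))
  →4  S(add(add(S(add(Z, Z)), mul(SZ, Z)), SZ))
  →5  S(add(S(add(add(Z, Z), mul(SZ, Z))), SZ))
  →6  S(S(add(add(add(Z, Z), mul(SZ, Z)), SZ)))
  →7  S(S(add(add(Z, mul(SZ, Z)), SZ)))
  →8  S(S(add(mul(SZ, Z), SZ)))
  →9  S(S(add(add(Z, mul(Z, Z)), SZ)))
  →10  S(S(add(mul(Z, Z), SZ)))
  →11  S(S(add(Z, SZ)))
  →12  SSSZ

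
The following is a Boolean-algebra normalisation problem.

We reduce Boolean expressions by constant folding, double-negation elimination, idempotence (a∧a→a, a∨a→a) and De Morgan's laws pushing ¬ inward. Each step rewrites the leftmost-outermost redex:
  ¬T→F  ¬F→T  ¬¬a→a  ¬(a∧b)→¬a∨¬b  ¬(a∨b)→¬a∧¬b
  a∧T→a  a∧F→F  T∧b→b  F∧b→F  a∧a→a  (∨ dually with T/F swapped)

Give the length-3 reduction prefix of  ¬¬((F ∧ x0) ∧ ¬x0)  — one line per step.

Answer: after 3 steps: F

Reduction:
  start: ¬¬((F ∧ x0) ∧ ¬x0)
  step 1: (F ∧ x0) ∧ ¬x0
  step 2: F ∧ ¬x0
  step 3: F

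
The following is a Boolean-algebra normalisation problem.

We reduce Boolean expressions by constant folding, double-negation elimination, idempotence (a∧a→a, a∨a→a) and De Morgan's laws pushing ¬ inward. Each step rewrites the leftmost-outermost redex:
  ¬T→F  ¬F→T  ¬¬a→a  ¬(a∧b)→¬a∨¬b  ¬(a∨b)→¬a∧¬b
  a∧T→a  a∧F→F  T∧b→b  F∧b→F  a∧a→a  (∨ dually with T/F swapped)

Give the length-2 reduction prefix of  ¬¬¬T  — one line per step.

Answer: after 2 steps: F

Derivation:
  start: ¬¬¬T
  [1] ¬T
  [2] F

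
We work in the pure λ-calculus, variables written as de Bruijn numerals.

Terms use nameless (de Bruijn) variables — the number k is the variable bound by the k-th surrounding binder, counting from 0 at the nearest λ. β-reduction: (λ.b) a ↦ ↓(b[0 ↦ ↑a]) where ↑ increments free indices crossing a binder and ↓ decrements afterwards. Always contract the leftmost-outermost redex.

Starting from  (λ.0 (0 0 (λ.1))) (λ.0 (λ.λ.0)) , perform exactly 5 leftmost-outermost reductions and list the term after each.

Answer: after 5 steps: (λ.0) (λ.λ.0 (λ.λ.0)) (λ.λ.0)

Derivation:
  start: (λ.0 (0 0 (λ.1))) (λ.0 (λ.λ.0))
  step 1: (λ.0 (λ.λ.0)) ((λ.0 (λ.λ.0)) (λ.0 (λ.λ.0)) (λ.λ.0 (λ.λ.0)))
  step 2: (λ.0 (λ.λ.0)) (λ.0 (λ.λ.0)) (λ.λ.0 (λ.λ.0)) (λ.λ.0)
  step 3: (λ.0 (λ.λ.0)) (λ.λ.0) (λ.λ.0 (λ.λ.0)) (λ.λ.0)
  step 4: (λ.λ.0) (λ.λ.0) (λ.λ.0 (λ.λ.0)) (λ.λ.0)
  step 5: (λ.0) (λ.λ.0 (λ.λ.0)) (λ.λ.0)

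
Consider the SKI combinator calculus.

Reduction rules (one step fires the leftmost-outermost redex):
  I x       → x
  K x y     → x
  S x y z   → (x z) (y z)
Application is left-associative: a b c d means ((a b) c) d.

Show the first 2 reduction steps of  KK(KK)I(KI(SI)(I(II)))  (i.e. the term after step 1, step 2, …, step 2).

Answer: after 2 steps: I

Working:
  start: KK(KK)I(KI(SI)(I(II)))
  step 1: KI(KI(SI)(I(II)))
  step 2: I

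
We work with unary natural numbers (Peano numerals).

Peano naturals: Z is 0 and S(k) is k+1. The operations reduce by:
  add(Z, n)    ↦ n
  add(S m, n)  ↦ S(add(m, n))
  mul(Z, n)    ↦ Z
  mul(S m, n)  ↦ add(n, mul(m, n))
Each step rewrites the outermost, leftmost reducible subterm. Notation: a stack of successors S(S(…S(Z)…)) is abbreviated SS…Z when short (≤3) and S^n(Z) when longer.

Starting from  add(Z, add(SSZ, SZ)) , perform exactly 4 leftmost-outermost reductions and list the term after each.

  start: add(Z, add(SSZ, SZ))
  step 1: add(SSZ, SZ)
  step 2: S(add(SZ, SZ))
  step 3: S(S(add(Z, SZ)))
  step 4: SSSZ

Answer: after 4 steps: SSSZ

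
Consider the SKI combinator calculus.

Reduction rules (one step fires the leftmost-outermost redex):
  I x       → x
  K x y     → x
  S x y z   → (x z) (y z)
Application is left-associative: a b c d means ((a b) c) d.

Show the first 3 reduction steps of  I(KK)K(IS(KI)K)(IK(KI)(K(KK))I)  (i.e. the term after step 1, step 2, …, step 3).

Answer: after 3 steps: IS(KI)K

Working:
  start: I(KK)K(IS(KI)K)(IK(KI)(K(KK))I)
  [1] KKK(IS(KI)K)(IK(KI)(K(KK))I)
  [2] K(IS(KI)K)(IK(KI)(K(KK))I)
  [3] IS(KI)K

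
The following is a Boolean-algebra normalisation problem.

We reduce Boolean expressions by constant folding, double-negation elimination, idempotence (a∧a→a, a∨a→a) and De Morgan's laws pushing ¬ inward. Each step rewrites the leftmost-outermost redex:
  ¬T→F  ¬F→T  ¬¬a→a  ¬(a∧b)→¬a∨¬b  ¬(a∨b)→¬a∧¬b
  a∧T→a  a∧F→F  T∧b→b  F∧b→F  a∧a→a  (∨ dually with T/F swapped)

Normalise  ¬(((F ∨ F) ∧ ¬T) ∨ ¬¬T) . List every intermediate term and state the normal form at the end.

Answer: normal form = F  (in 9 steps)

Working:
  start: ¬(((F ∨ F) ∧ ¬T) ∨ ¬¬T)
  step 1: ¬((F ∨ F) ∧ ¬T) ∧ ¬¬¬T
  step 2: (¬(F ∨ F) ∨ ¬¬T) ∧ ¬¬¬T
  step 3: ((¬F ∧ ¬F) ∨ ¬¬T) ∧ ¬¬¬T
  step 4: (¬F ∨ ¬¬T) ∧ ¬¬¬T
  step 5: (T ∨ ¬¬T) ∧ ¬¬¬T
  step 6: T ∧ ¬¬¬T
  step 7: ¬¬¬T
  step 8: ¬T
  step 9: F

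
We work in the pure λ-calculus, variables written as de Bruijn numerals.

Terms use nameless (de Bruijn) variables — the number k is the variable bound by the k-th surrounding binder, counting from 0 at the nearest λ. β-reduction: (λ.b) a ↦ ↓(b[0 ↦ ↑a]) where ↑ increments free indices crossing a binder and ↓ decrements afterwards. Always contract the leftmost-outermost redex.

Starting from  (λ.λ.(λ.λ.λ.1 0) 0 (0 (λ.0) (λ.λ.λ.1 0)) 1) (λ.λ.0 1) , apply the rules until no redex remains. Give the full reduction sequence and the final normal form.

  start: (λ.λ.(λ.λ.λ.1 0) 0 (0 (λ.0) (λ.λ.λ.1 0)) 1) (λ.λ.0 1)
  step 1: λ.(λ.λ.λ.1 0) 0 (0 (λ.0) (λ.λ.λ.1 0)) (λ.λ.0 1)
  step 2: λ.(λ.λ.1 0) (0 (λ.0) (λ.λ.λ.1 0)) (λ.λ.0 1)
  step 3: λ.(λ.1 (λ.0) (λ.λ.λ.1 0) 0) (λ.λ.0 1)
  step 4: λ.0 (λ.0) (λ.λ.λ.1 0) (λ.λ.0 1)

Answer: normal form = λ.0 (λ.0) (λ.λ.λ.1 0) (λ.λ.0 1)  (in 4 steps)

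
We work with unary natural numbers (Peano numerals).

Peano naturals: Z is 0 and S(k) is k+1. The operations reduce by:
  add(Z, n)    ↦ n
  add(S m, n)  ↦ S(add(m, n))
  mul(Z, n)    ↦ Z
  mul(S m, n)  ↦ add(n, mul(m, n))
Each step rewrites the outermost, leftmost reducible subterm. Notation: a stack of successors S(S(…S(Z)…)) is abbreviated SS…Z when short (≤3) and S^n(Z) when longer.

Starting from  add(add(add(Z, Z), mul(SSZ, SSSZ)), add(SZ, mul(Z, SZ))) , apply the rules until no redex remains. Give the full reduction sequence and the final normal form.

  start: add(add(add(Z, Z), mul(SSZ, SSSZ)), add(SZ, mul(Z, SZ)))
  [1] add(add(Z, mul(SSZ, SSSZ)), add(SZ, mul(Z, SZ)))
  [2] add(mul(SSZ, SSSZ), add(SZ, mul(Z, SZ)))
  [3] add(add(SSSZ, mul(SZ, SSSZ)), add(SZ, mul(Z, SZ)))
  [4] add(S(add(SSZ, mul(SZ, SSSZ))), add(SZ, mul(Z, SZ)))
  [5] S(add(add(SSZ, mul(SZ, SSSZ)), add(SZ, mul(Z, SZ))))
  [6] S(add(S(add(SZ, mul(SZ, SSSZ))), add(SZ, mul(Z, SZ))))
  [7] S(S(add(add(SZ, mul(SZ, SSSZ)), add(SZ, mul(Z, SZ)))))
  [8] S(S(add(S(add(Z, mul(SZ, SSSZ))), add(SZ, mul(Z, SZ)))))
  [9] S(S(S(add(add(Z, mul(SZ, SSSZ)), add(SZ, mul(Z, SZ))))))
  [10] S(S(S(add(mul(SZ, SSSZ), add(SZ, mul(Z, SZ))))))
  [11] S(S(S(add(add(SSSZ, mul(Z, SSSZ)), add(SZ, mul(Z, SZ))))))
  [12] S(S(S(add(S(add(SSZ, mul(Z, SSSZ))), add(SZ, mul(Z, SZ))))))
  [13] S(S(S(S(add(add(SSZ, mul(Z, SSSZ)), add(SZ, mul(Z, SZ)))))))
  [14] S(S(S(S(add(S(add(SZ, mul(Z, SSSZ))), add(SZ, mul(Z, SZ)))))))
  [15] S(S(S(S(S(add(add(SZ, mul(Z, SSSZ)), add(SZ, mul(Z, SZ))))))))
  [16] S(S(S(S(S(add(S(add(Z, mul(Z, SSSZ))), add(SZ, mul(Z, SZ))))))))
  [17] S(S(S(S(S(S(add(add(Z, mul(Z, SSSZ)), add(SZ, mul(Z, SZ)))))))))
  [18] S(S(S(S(S(S(add(mul(Z, SSSZ), add(SZ, mul(Z, SZ)))))))))
  [19] S(S(S(S(S(S(add(Z, add(SZ, mul(Z, SZ)))))))))
  [20] S(S(S(S(S(S(add(SZ, mul(Z, SZ))))))))
  [21] S(S(S(S(S(S(S(add(Z, mul(Z, SZ)))))))))
  [22] S(S(S(S(S(S(S(mul(Z, SZ))))))))
  [23] S^7(Z)

Answer: normal form = S^7(Z)  (in 23 steps)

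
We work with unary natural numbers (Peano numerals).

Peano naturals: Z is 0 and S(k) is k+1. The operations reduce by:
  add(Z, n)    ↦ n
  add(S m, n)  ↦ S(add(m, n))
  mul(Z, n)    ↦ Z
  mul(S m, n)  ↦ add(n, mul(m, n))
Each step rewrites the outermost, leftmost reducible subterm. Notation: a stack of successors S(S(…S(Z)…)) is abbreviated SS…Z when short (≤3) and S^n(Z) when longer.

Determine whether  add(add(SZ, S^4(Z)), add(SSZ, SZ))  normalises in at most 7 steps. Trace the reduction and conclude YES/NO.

  start: add(add(SZ, S^4(Z)), add(SSZ, SZ))
  step 1: add(S(add(Z, S^4(Z))), add(SSZ, SZ))
  step 2: S(add(add(Z, S^4(Z)), add(SSZ, SZ)))
  step 3: S(add(S^4(Z), add(SSZ, SZ)))
  step 4: S(S(add(SSSZ, add(SSZ, SZ))))
  step 5: S(S(S(add(SSZ, add(SSZ, SZ)))))
  step 6: S(S(S(S(add(SZ, add(SSZ, SZ))))))
  step 7: S(S(S(S(S(add(Z, add(SSZ, SZ)))))))

Answer: NO — after 7 steps the term is S(S(S(S(S(add(Z, add(SSZ, SZ))))))), not yet normal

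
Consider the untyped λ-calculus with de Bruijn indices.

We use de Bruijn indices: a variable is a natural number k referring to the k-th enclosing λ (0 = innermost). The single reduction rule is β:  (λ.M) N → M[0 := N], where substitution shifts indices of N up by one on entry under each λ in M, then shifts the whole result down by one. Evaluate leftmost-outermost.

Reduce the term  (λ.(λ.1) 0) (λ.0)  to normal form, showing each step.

  start: (λ.(λ.1) 0) (λ.0)
  [1] (λ.λ.0) (λ.0)
  [2] λ.0

Answer: normal form = λ.0  (in 2 steps)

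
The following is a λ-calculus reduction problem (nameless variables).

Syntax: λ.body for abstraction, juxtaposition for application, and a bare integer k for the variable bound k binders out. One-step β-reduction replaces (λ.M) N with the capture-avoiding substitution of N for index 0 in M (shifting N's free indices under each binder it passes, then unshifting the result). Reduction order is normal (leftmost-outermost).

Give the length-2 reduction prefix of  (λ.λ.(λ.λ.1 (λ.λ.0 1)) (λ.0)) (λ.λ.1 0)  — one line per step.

  start: (λ.λ.(λ.λ.1 (λ.λ.0 1)) (λ.0)) (λ.λ.1 0)
  [1] λ.(λ.λ.1 (λ.λ.0 1)) (λ.0)
  [2] λ.λ.(λ.0) (λ.λ.0 1)

Answer: after 2 steps: λ.λ.(λ.0) (λ.λ.0 1)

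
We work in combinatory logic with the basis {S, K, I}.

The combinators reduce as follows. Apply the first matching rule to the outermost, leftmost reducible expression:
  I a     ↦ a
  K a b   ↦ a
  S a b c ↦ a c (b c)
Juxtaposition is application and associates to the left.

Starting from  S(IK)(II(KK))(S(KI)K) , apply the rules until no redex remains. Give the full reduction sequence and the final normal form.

Answer: normal form = S(KI)K  (in 3 steps)

Derivation:
  start: S(IK)(II(KK))(S(KI)K)
  →1  IK(S(KI)K)(II(KK)(S(KI)K))
  →2  K(S(KI)K)(II(KK)(S(KI)K))
  →3  S(KI)K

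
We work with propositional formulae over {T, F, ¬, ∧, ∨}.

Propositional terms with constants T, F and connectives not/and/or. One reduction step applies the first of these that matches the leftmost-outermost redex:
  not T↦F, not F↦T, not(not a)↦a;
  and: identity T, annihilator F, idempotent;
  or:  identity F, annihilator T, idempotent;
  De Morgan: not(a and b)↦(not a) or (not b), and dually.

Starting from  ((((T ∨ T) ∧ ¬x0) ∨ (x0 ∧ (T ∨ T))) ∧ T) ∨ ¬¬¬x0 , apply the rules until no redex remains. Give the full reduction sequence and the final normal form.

Answer: normal form = (¬x0 ∨ x0) ∨ ¬x0  (in 6 steps)

Working:
  start: ((((T ∨ T) ∧ ¬x0) ∨ (x0 ∧ (T ∨ T))) ∧ T) ∨ ¬¬¬x0
  →1  (((T ∨ T) ∧ ¬x0) ∨ (x0 ∧ (T ∨ T))) ∨ ¬¬¬x0
  →2  ((T ∧ ¬x0) ∨ (x0 ∧ (T ∨ T))) ∨ ¬¬¬x0
  →3  (¬x0 ∨ (x0 ∧ (T ∨ T))) ∨ ¬¬¬x0
  →4  (¬x0 ∨ (x0 ∧ T)) ∨ ¬¬¬x0
  →5  (¬x0 ∨ x0) ∨ ¬¬¬x0
  →6  (¬x0 ∨ x0) ∨ ¬x0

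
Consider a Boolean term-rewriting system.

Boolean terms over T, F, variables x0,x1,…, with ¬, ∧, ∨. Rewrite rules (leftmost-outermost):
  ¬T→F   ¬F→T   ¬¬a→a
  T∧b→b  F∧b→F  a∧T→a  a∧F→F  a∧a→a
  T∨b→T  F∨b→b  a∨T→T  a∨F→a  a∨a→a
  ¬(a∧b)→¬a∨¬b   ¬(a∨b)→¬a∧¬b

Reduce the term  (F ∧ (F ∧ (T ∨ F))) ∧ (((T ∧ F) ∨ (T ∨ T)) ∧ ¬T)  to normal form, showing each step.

Answer: normal form = F  (in 2 steps)

Derivation:
  start: (F ∧ (F ∧ (T ∨ F))) ∧ (((T ∧ F) ∨ (T ∨ T)) ∧ ¬T)
  step 1: F ∧ (((T ∧ F) ∨ (T ∨ T)) ∧ ¬T)
  step 2: F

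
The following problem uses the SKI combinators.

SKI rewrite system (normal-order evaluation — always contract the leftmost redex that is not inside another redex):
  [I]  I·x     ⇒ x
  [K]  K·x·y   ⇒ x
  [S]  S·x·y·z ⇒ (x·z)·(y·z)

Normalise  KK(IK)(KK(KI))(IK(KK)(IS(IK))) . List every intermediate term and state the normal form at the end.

Answer: normal form = K  (in 3 steps)

Working:
  start: KK(IK)(KK(KI))(IK(KK)(IS(IK)))
  step 1: K(KK(KI))(IK(KK)(IS(IK)))
  step 2: KK(KI)
  step 3: K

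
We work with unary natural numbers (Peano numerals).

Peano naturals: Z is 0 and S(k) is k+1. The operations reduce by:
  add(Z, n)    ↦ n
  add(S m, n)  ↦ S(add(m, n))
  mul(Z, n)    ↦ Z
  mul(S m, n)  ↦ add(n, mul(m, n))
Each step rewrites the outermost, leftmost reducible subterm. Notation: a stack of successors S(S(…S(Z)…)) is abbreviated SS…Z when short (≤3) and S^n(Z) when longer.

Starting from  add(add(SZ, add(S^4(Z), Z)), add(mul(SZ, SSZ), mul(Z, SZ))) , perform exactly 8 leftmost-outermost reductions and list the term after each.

Answer: after 8 steps: S(S(S(add(S(add(SZ, Z)), add(mul(SZ, SSZ), mul(Z, SZ))))))

Working:
  start: add(add(SZ, add(S^4(Z), Z)), add(mul(SZ, SSZ), mul(Z, SZ)))
  step 1: add(S(add(Z, add(S^4(Z), Z))), add(mul(SZ, SSZ), mul(Z, SZ)))
  step 2: S(add(add(Z, add(S^4(Z), Z)), add(mul(SZ, SSZ), mul(Z, SZ))))
  step 3: S(add(add(S^4(Z), Z), add(mul(SZ, SSZ), mul(Z, SZ))))
  step 4: S(add(S(add(SSSZ, Z)), add(mul(SZ, SSZ), mul(Z, SZ))))
  step 5: S(S(add(add(SSSZ, Z), add(mul(SZ, SSZ), mul(Z, SZ)))))
  step 6: S(S(add(S(add(SSZ, Z)), add(mul(SZ, SSZ), mul(Z, SZ)))))
  step 7: S(S(S(add(add(SSZ, Z), add(mul(SZ, SSZ), mul(Z, SZ))))))
  step 8: S(S(S(add(S(add(SZ, Z)), add(mul(SZ, SSZ), mul(Z, SZ))))))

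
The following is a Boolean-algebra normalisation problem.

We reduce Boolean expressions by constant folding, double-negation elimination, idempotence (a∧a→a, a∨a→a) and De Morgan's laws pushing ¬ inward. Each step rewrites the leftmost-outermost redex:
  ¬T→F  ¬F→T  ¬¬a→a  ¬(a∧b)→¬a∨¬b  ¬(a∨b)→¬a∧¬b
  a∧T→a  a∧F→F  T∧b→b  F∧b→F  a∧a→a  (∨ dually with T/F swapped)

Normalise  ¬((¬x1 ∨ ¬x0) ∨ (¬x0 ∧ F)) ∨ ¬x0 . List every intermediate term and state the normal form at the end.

  start: ¬((¬x1 ∨ ¬x0) ∨ (¬x0 ∧ F)) ∨ ¬x0
  [1] (¬(¬x1 ∨ ¬x0) ∧ ¬(¬x0 ∧ F)) ∨ ¬x0
  [2] ((¬¬x1 ∧ ¬¬x0) ∧ ¬(¬x0 ∧ F)) ∨ ¬x0
  [3] ((x1 ∧ ¬¬x0) ∧ ¬(¬x0 ∧ F)) ∨ ¬x0
  [4] ((x1 ∧ x0) ∧ ¬(¬x0 ∧ F)) ∨ ¬x0
  [5] ((x1 ∧ x0) ∧ (¬¬x0 ∨ ¬F)) ∨ ¬x0
  [6] ((x1 ∧ x0) ∧ (x0 ∨ ¬F)) ∨ ¬x0
  [7] ((x1 ∧ x0) ∧ (x0 ∨ T)) ∨ ¬x0
  [8] ((x1 ∧ x0) ∧ T) ∨ ¬x0
  [9] (x1 ∧ x0) ∨ ¬x0

Answer: normal form = (x1 ∧ x0) ∨ ¬x0  (in 9 steps)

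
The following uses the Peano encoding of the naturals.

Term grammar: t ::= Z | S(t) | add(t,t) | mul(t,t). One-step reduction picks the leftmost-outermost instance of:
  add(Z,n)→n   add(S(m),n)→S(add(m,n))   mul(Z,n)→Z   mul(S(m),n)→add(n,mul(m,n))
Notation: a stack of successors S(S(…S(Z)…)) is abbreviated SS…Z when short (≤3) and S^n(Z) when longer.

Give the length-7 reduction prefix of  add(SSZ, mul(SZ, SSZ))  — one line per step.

Answer: after 7 steps: S(S(S(S(mul(Z, SSZ)))))

Reduction:
  start: add(SSZ, mul(SZ, SSZ))
  →1  S(add(SZ, mul(SZ, SSZ)))
  →2  S(S(add(Z, mul(SZ, SSZ))))
  →3  S(S(mul(SZ, SSZ)))
  →4  S(S(add(SSZ, mul(Z, SSZ))))
  →5  S(S(S(add(SZ, mul(Z, SSZ)))))
  →6  S(S(S(S(add(Z, mul(Z, SSZ))))))
  →7  S(S(S(S(mul(Z, SSZ)))))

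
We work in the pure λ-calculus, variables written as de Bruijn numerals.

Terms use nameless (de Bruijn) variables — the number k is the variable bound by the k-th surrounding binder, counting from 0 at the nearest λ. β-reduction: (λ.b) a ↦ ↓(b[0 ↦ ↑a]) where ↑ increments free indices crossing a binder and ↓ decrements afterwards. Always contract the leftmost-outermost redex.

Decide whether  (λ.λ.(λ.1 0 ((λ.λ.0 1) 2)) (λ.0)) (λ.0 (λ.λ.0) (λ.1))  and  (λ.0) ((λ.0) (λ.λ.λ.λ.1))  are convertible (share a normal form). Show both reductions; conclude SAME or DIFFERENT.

Term A:
  start: (λ.λ.(λ.1 0 ((λ.λ.0 1) 2)) (λ.0)) (λ.0 (λ.λ.0) (λ.1))
  →1  λ.(λ.1 0 ((λ.λ.0 1) (λ.0 (λ.λ.0) (λ.1)))) (λ.0)
  →2  λ.0 (λ.0) ((λ.λ.0 1) (λ.0 (λ.λ.0) (λ.1)))
  →3  λ.0 (λ.0) (λ.0 (λ.0 (λ.λ.0) (λ.1)))

Term B:
  start: (λ.0) ((λ.0) (λ.λ.λ.λ.1))
  →1  (λ.0) (λ.λ.λ.λ.1)
  →2  λ.λ.λ.λ.1

Answer: DIFFERENT — A ⇓ λ.0 (λ.0) (λ.0 (λ.0 (λ.λ.0) (λ.1))), B ⇓ λ.λ.λ.λ.1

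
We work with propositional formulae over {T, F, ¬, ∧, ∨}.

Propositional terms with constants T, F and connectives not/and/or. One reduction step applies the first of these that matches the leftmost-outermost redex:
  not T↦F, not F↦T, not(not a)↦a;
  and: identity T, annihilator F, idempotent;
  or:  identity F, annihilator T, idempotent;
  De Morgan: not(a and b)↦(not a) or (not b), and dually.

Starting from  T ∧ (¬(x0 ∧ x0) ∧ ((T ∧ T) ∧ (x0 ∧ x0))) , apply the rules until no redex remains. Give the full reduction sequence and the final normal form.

  start: T ∧ (¬(x0 ∧ x0) ∧ ((T ∧ T) ∧ (x0 ∧ x0)))
  →1  ¬(x0 ∧ x0) ∧ ((T ∧ T) ∧ (x0 ∧ x0))
  →2  (¬x0 ∨ ¬x0) ∧ ((T ∧ T) ∧ (x0 ∧ x0))
  →3  ¬x0 ∧ ((T ∧ T) ∧ (x0 ∧ x0))
  →4  ¬x0 ∧ (T ∧ (x0 ∧ x0))
  →5  ¬x0 ∧ (x0 ∧ x0)
  →6  ¬x0 ∧ x0

Answer: normal form = ¬x0 ∧ x0  (in 6 steps)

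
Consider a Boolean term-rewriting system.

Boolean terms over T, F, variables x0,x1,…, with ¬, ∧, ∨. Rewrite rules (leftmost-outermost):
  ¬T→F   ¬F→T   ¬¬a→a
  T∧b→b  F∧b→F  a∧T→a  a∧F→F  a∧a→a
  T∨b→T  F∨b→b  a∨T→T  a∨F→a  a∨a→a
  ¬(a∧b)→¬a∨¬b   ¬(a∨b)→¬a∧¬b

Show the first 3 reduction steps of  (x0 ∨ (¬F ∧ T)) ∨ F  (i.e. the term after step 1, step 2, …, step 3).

  start: (x0 ∨ (¬F ∧ T)) ∨ F
  →1  x0 ∨ (¬F ∧ T)
  →2  x0 ∨ ¬F
  →3  x0 ∨ T

Answer: after 3 steps: x0 ∨ T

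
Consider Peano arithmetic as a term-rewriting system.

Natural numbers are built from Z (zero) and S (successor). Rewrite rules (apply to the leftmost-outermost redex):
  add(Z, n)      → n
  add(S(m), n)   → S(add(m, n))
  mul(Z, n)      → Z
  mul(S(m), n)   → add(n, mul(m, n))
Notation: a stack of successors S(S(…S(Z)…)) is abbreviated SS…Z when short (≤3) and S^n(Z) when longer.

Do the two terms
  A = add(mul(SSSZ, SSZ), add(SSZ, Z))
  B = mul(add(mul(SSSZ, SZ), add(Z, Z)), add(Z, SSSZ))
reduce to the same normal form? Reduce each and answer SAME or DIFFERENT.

Term A:
  start: add(mul(SSSZ, SSZ), add(SSZ, Z))
  [1] add(add(SSZ, mul(SSZ, SSZ)), add(SSZ, Z))
  [2] add(S(add(SZ, mul(SSZ, SSZ))), add(SSZ, Z))
  [3] S(add(add(SZ, mul(SSZ, SSZ)), add(SSZ, Z)))
  [4] S(add(S(add(Z, mul(SSZ, SSZ))), add(SSZ, Z)))
  [5] S(S(add(add(Z, mul(SSZ, SSZ)), add(SSZ, Z))))
  [6] S(S(add(mul(SSZ, SSZ), add(SSZ, Z))))
  [7] S(S(add(add(SSZ, mul(SZ, SSZ)), add(SSZ, Z))))
  [8] S(S(add(S(add(SZ, mul(SZ, SSZ))), add(SSZ, Z))))
  [9] S(S(S(add(add(SZ, mul(SZ, SSZ)), add(SSZ, Z)))))
  [10] S(S(S(add(S(add(Z, mul(SZ, SSZ))), add(SSZ, Z)))))
  [11] S(S(S(S(add(add(Z, mul(SZ, SSZ)), add(SSZ, Z))))))
  [12] S(S(S(S(add(mul(SZ, SSZ), add(SSZ, Z))))))
  [13] S(S(S(S(add(add(SSZ, mul(Z, SSZ)), add(SSZ, Z))))))
  [14] S(S(S(S(add(S(add(SZ, mul(Z, SSZ))), add(SSZ, Z))))))
  [15] S(S(S(S(S(add(add(SZ, mul(Z, SSZ)), add(SSZ, Z)))))))
  [16] S(S(S(S(S(add(S(add(Z, mul(Z, SSZ))), add(SSZ, Z)))))))
  [17] S(S(S(S(S(S(add(add(Z, mul(Z, SSZ)), add(SSZ, Z))))))))
  [18] S(S(S(S(S(S(add(mul(Z, SSZ), add(SSZ, Z))))))))
  [19] S(S(S(S(S(S(add(Z, add(SSZ, Z))))))))
  [20] S(S(S(S(S(S(add(SSZ, Z)))))))
  [21] S(S(S(S(S(S(S(add(SZ, Z))))))))
  [22] S(S(S(S(S(S(S(S(add(Z, Z)))))))))
  [23] S^8(Z)

Term B:
  start: mul(add(mul(SSSZ, SZ), add(Z, Z)), add(Z, SSSZ))
  [1] mul(add(add(SZ, mul(SSZ, SZ)), add(Z, Z)), add(Z, SSSZ))
  [2] mul(add(S(add(Z, mul(SSZ, SZ))), add(Z, Z)), add(Z, SSSZ))
  [3] mul(S(add(add(Z, mul(SSZ, SZ)), add(Z, Z))), add(Z, SSSZ))
  [4] add(add(Z, SSSZ), mul(add(add(Z, mul(SSZ, SZ)), add(Z, Z)), add(Z, SSSZ)))
  [5] add(SSSZ, mul(add(add(Z, mul(SSZ, SZ)), add(Z, Z)), add(Z, SSSZ)))
  [6] S(add(SSZ, mul(add(add(Z, mul(SSZ, SZ)), add(Z, Z)), add(Z, SSSZ))))
  [7] S(S(add(SZ, mul(add(add(Z, mul(SSZ, SZ)), add(Z, Z)), add(Z, SSSZ)))))
  [8] S(S(S(add(Z, mul(add(add(Z, mul(SSZ, SZ)), add(Z, Z)), add(Z, SSSZ))))))
  [9] S(S(S(mul(add(add(Z, mul(SSZ, SZ)), add(Z, Z)), add(Z, SSSZ)))))
  [10] S(S(S(mul(add(mul(SSZ, SZ), add(Z, Z)), add(Z, SSSZ)))))
  [11] S(S(S(mul(add(add(SZ, mul(SZ, SZ)), add(Z, Z)), add(Z, SSSZ)))))
  [12] S(S(S(mul(add(S(add(Z, mul(SZ, SZ))), add(Z, Z)), add(Z, SSSZ)))))
  [13] S(S(S(mul(S(add(add(Z, mul(SZ, SZ)), add(Z, Z))), add(Z, SSSZ)))))
  [14] S(S(S(add(add(Z, SSSZ), mul(add(add(Z, mul(SZ, SZ)), add(Z, Z)), add(Z, SSSZ))))))
  [15] S(S(S(add(SSSZ, mul(add(add(Z, mul(SZ, SZ)), add(Z, Z)), add(Z, SSSZ))))))
  [16] S(S(S(S(add(SSZ, mul(add(add(Z, mul(SZ, SZ)), add(Z, Z)), add(Z, SSSZ)))))))
  [17] S(S(S(S(S(add(SZ, mul(add(add(Z, mul(SZ, SZ)), add(Z, Z)), add(Z, SSSZ))))))))
  [18] S(S(S(S(S(S(add(Z, mul(add(add(Z, mul(SZ, SZ)), add(Z, Z)), add(Z, SSSZ)))))))))
  [19] S(S(S(S(S(S(mul(add(add(Z, mul(SZ, SZ)), add(Z, Z)), add(Z, SSSZ))))))))
  [20] S(S(S(S(S(S(mul(add(mul(SZ, SZ), add(Z, Z)), add(Z, SSSZ))))))))
  [21] S(S(S(S(S(S(mul(add(add(SZ, mul(Z, SZ)), add(Z, Z)), add(Z, SSSZ))))))))
  [22] S(S(S(S(S(S(mul(add(S(add(Z, mul(Z, SZ))), add(Z, Z)), add(Z, SSSZ))))))))
  [23] S(S(S(S(S(S(mul(S(add(add(Z, mul(Z, SZ)), add(Z, Z))), add(Z, SSSZ))))))))
  [24] S(S(S(S(S(S(add(add(Z, SSSZ), mul(add(add(Z, mul(Z, SZ)), add(Z, Z)), add(Z, SSSZ)))))))))
  [25] S(S(S(S(S(S(add(SSSZ, mul(add(add(Z, mul(Z, SZ)), add(Z, Z)), add(Z, SSSZ)))))))))
  [26] S(S(S(S(S(S(S(add(SSZ, mul(add(add(Z, mul(Z, SZ)), add(Z, Z)), add(Z, SSSZ))))))))))
  [27] S(S(S(S(S(S(S(S(add(SZ, mul(add(add(Z, mul(Z, SZ)), add(Z, Z)), add(Z, SSSZ)))))))))))
  [28] S(S(S(S(S(S(S(S(S(add(Z, mul(add(add(Z, mul(Z, SZ)), add(Z, Z)), add(Z, SSSZ))))))))))))
  [29] S(S(S(S(S(S(S(S(S(mul(add(add(Z, mul(Z, SZ)), add(Z, Z)), add(Z, SSSZ)))))))))))
  [30] S(S(S(S(S(S(S(S(S(mul(add(mul(Z, SZ), add(Z, Z)), add(Z, SSSZ)))))))))))
  [31] S(S(S(S(S(S(S(S(S(mul(add(Z, add(Z, Z)), add(Z, SSSZ)))))))))))
  [32] S(S(S(S(S(S(S(S(S(mul(add(Z, Z), add(Z, SSSZ)))))))))))
  [33] S(S(S(S(S(S(S(S(S(mul(Z, add(Z, SSSZ)))))))))))
  [34] S^9(Z)

Answer: DIFFERENT — A ⇓ S^8(Z), B ⇓ S^9(Z)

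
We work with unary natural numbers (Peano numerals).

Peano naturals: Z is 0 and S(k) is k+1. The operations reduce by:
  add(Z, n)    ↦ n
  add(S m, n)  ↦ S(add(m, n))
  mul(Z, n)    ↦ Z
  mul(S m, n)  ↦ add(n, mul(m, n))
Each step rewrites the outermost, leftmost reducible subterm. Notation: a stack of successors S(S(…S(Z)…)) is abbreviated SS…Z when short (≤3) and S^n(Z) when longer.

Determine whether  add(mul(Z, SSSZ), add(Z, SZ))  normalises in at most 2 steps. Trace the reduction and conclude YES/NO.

  start: add(mul(Z, SSSZ), add(Z, SZ))
  →1  add(Z, add(Z, SZ))
  →2  add(Z, SZ)

Answer: NO — after 2 steps the term is add(Z, SZ), not yet normal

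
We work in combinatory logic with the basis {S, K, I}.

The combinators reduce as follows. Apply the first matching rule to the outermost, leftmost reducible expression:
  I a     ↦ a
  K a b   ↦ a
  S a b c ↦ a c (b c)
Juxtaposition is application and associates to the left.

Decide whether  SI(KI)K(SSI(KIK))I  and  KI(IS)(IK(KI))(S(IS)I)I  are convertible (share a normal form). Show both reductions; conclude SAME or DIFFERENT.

Term A:
  start: SI(KI)K(SSI(KIK))I
  step 1: IK(KIK)(SSI(KIK))I
  step 2: K(KIK)(SSI(KIK))I
  step 3: KIKI
  step 4: II
  step 5: I

Term B:
  start: KI(IS)(IK(KI))(S(IS)I)I
  step 1: I(IK(KI))(S(IS)I)I
  step 2: IK(KI)(S(IS)I)I
  step 3: K(KI)(S(IS)I)I
  step 4: KII
  step 5: I

Answer: SAME — A ⇓ I, B ⇓ I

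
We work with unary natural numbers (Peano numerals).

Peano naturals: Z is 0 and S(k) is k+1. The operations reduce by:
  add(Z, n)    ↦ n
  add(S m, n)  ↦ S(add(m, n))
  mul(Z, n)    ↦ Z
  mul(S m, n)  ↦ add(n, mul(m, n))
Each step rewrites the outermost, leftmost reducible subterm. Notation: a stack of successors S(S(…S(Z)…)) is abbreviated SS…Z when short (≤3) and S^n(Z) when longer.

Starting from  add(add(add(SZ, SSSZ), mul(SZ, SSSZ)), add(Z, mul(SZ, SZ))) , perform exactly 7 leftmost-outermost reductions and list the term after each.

  start: add(add(add(SZ, SSSZ), mul(SZ, SSSZ)), add(Z, mul(SZ, SZ)))
  →1  add(add(S(add(Z, SSSZ)), mul(SZ, SSSZ)), add(Z, mul(SZ, SZ)))
  →2  add(S(add(add(Z, SSSZ), mul(SZ, SSSZ))), add(Z, mul(SZ, SZ)))
  →3  S(add(add(add(Z, SSSZ), mul(SZ, SSSZ)), add(Z, mul(SZ, SZ))))
  →4  S(add(add(SSSZ, mul(SZ, SSSZ)), add(Z, mul(SZ, SZ))))
  →5  S(add(S(add(SSZ, mul(SZ, SSSZ))), add(Z, mul(SZ, SZ))))
  →6  S(S(add(add(SSZ, mul(SZ, SSSZ)), add(Z, mul(SZ, SZ)))))
  →7  S(S(add(S(add(SZ, mul(SZ, SSSZ))), add(Z, mul(SZ, SZ)))))

Answer: after 7 steps: S(S(add(S(add(SZ, mul(SZ, SSSZ))), add(Z, mul(SZ, SZ)))))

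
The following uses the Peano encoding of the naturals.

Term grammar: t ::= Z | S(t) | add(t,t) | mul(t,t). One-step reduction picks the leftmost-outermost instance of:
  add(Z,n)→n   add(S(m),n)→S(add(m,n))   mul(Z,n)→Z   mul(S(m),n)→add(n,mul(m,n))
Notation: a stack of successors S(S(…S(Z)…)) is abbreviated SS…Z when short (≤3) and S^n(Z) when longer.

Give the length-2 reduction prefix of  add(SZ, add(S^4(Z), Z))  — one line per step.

  start: add(SZ, add(S^4(Z), Z))
  step 1: S(add(Z, add(S^4(Z), Z)))
  step 2: S(add(S^4(Z), Z))

Answer: after 2 steps: S(add(S^4(Z), Z))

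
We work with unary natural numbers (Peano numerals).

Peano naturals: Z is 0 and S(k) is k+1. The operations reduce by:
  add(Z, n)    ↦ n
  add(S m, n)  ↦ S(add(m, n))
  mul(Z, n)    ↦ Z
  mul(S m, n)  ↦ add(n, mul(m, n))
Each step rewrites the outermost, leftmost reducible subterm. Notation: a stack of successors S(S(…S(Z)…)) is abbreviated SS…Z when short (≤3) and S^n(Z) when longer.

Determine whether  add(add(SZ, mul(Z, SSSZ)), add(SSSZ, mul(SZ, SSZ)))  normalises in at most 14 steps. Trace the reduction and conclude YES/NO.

  start: add(add(SZ, mul(Z, SSSZ)), add(SSSZ, mul(SZ, SSZ)))
  step 1: add(S(add(Z, mul(Z, SSSZ))), add(SSSZ, mul(SZ, SSZ)))
  step 2: S(add(add(Z, mul(Z, SSSZ)), add(SSSZ, mul(SZ, SSZ))))
  step 3: S(add(mul(Z, SSSZ), add(SSSZ, mul(SZ, SSZ))))
  step 4: S(add(Z, add(SSSZ, mul(SZ, SSZ))))
  step 5: S(add(SSSZ, mul(SZ, SSZ)))
  step 6: S(S(add(SSZ, mul(SZ, SSZ))))
  step 7: S(S(S(add(SZ, mul(SZ, SSZ)))))
  step 8: S(S(S(S(add(Z, mul(SZ, SSZ))))))
  step 9: S(S(S(S(mul(SZ, SSZ)))))
  step 10: S(S(S(S(add(SSZ, mul(Z, SSZ))))))
  step 11: S(S(S(S(S(add(SZ, mul(Z, SSZ)))))))
  step 12: S(S(S(S(S(S(add(Z, mul(Z, SSZ))))))))
  step 13: S(S(S(S(S(S(mul(Z, SSZ)))))))
  step 14: S^6(Z)

Answer: YES — reaches normal form S^6(Z) in 14 ≤ 14 steps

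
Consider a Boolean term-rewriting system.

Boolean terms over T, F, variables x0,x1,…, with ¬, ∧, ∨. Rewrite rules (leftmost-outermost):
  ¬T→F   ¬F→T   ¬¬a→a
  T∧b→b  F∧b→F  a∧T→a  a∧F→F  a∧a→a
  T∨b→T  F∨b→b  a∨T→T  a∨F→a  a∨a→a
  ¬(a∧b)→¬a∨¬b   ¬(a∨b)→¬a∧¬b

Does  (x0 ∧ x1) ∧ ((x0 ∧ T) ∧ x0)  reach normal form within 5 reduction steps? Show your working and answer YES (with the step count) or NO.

  start: (x0 ∧ x1) ∧ ((x0 ∧ T) ∧ x0)
  [1] (x0 ∧ x1) ∧ (x0 ∧ x0)
  [2] (x0 ∧ x1) ∧ x0

Answer: YES — reaches normal form (x0 ∧ x1) ∧ x0 in 2 ≤ 5 steps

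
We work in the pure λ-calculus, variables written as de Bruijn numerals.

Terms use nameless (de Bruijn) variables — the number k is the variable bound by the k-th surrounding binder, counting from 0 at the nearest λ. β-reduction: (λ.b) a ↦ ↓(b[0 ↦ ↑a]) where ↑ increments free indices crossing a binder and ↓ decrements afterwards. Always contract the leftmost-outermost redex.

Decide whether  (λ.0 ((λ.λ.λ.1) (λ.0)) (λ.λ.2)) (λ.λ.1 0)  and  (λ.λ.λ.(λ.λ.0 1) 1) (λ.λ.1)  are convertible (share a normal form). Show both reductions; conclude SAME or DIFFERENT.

Term A:
  start: (λ.0 ((λ.λ.λ.1) (λ.0)) (λ.λ.2)) (λ.λ.1 0)
  [1] (λ.λ.1 0) ((λ.λ.λ.1) (λ.0)) (λ.λ.λ.λ.1 0)
  [2] (λ.(λ.λ.λ.1) (λ.0) 0) (λ.λ.λ.λ.1 0)
  [3] (λ.λ.λ.1) (λ.0) (λ.λ.λ.λ.1 0)
  [4] (λ.λ.1) (λ.λ.λ.λ.1 0)
  [5] λ.λ.λ.λ.λ.1 0

Term B:
  start: (λ.λ.λ.(λ.λ.0 1) 1) (λ.λ.1)
  [1] λ.λ.(λ.λ.0 1) 1
  [2] λ.λ.λ.0 2

Answer: DIFFERENT — A ⇓ λ.λ.λ.λ.λ.1 0, B ⇓ λ.λ.λ.0 2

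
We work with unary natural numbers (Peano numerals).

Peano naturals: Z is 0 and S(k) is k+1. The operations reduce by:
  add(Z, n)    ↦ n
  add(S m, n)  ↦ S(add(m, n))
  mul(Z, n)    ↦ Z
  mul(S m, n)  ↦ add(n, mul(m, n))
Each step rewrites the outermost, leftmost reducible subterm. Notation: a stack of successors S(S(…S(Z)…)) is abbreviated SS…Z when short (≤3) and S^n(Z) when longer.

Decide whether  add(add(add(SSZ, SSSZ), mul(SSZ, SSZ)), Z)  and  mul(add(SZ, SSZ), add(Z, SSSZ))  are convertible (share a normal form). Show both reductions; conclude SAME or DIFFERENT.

Term A:
  start: add(add(add(SSZ, SSSZ), mul(SSZ, SSZ)), Z)
  →1  add(add(S(add(SZ, SSSZ)), mul(SSZ, SSZ)), Z)
  →2  add(S(add(add(SZ, SSSZ), mul(SSZ, SSZ))), Z)
  →3  S(add(add(add(SZ, SSSZ), mul(SSZ, SSZ)), Z))
  →4  S(add(add(S(add(Z, SSSZ)), mul(SSZ, SSZ)), Z))
  →5  S(add(S(add(add(Z, SSSZ), mul(SSZ, SSZ))), Z))
  →6  S(S(add(add(add(Z, SSSZ), mul(SSZ, SSZ)), Z)))
  →7  S(S(add(add(SSSZ, mul(SSZ, SSZ)), Z)))
  →8  S(S(add(S(add(SSZ, mul(SSZ, SSZ))), Z)))
  →9  S(S(S(add(add(SSZ, mul(SSZ, SSZ)), Z))))
  →10  S(S(S(add(S(add(SZ, mul(SSZ, SSZ))), Z))))
  →11  S(S(S(S(add(add(SZ, mul(SSZ, SSZ)), Z)))))
  →12  S(S(S(S(add(S(add(Z, mul(SSZ, SSZ))), Z)))))
  →13  S(S(S(S(S(add(add(Z, mul(SSZ, SSZ)), Z))))))
  →14  S(S(S(S(S(add(mul(SSZ, SSZ), Z))))))
  →15  S(S(S(S(S(add(add(SSZ, mul(SZ, SSZ)), Z))))))
  →16  S(S(S(S(S(add(S(add(SZ, mul(SZ, SSZ))), Z))))))
  →17  S(S(S(S(S(S(add(add(SZ, mul(SZ, SSZ)), Z)))))))
  →18  S(S(S(S(S(S(add(S(add(Z, mul(SZ, SSZ))), Z)))))))
  →19  S(S(S(S(S(S(S(add(add(Z, mul(SZ, SSZ)), Z))))))))
  →20  S(S(S(S(S(S(S(add(mul(SZ, SSZ), Z))))))))
  →21  S(S(S(S(S(S(S(add(add(SSZ, mul(Z, SSZ)), Z))))))))
  →22  S(S(S(S(S(S(S(add(S(add(SZ, mul(Z, SSZ))), Z))))))))
  →23  S(S(S(S(S(S(S(S(add(add(SZ, mul(Z, SSZ)), Z)))))))))
  →24  S(S(S(S(S(S(S(S(add(S(add(Z, mul(Z, SSZ))), Z)))))))))
  →25  S(S(S(S(S(S(S(S(S(add(add(Z, mul(Z, SSZ)), Z))))))))))
  →26  S(S(S(S(S(S(S(S(S(add(mul(Z, SSZ), Z))))))))))
  →27  S(S(S(S(S(S(S(S(S(add(Z, Z))))))))))
  →28  S^9(Z)

Term B:
  start: mul(add(SZ, SSZ), add(Z, SSSZ))
  →1  mul(S(add(Z, SSZ)), add(Z, SSSZ))
  →2  add(add(Z, SSSZ), mul(add(Z, SSZ), add(Z, SSSZ)))
  →3  add(SSSZ, mul(add(Z, SSZ), add(Z, SSSZ)))
  →4  S(add(SSZ, mul(add(Z, SSZ), add(Z, SSSZ))))
  →5  S(S(add(SZ, mul(add(Z, SSZ), add(Z, SSSZ)))))
  →6  S(S(S(add(Z, mul(add(Z, SSZ), add(Z, SSSZ))))))
  →7  S(S(S(mul(add(Z, SSZ), add(Z, SSSZ)))))
  →8  S(S(S(mul(SSZ, add(Z, SSSZ)))))
  →9  S(S(S(add(add(Z, SSSZ), mul(SZ, add(Z, SSSZ))))))
  →10  S(S(S(add(SSSZ, mul(SZ, add(Z, SSSZ))))))
  →11  S(S(S(S(add(SSZ, mul(SZ, add(Z, SSSZ)))))))
  →12  S(S(S(S(S(add(SZ, mul(SZ, add(Z, SSSZ))))))))
  →13  S(S(S(S(S(S(add(Z, mul(SZ, add(Z, SSSZ)))))))))
  →14  S(S(S(S(S(S(mul(SZ, add(Z, SSSZ))))))))
  →15  S(S(S(S(S(S(add(add(Z, SSSZ), mul(Z, add(Z, SSSZ)))))))))
  →16  S(S(S(S(S(S(add(SSSZ, mul(Z, add(Z, SSSZ)))))))))
  →17  S(S(S(S(S(S(S(add(SSZ, mul(Z, add(Z, SSSZ))))))))))
  →18  S(S(S(S(S(S(S(S(add(SZ, mul(Z, add(Z, SSSZ)))))))))))
  →19  S(S(S(S(S(S(S(S(S(add(Z, mul(Z, add(Z, SSSZ))))))))))))
  →20  S(S(S(S(S(S(S(S(S(mul(Z, add(Z, SSSZ)))))))))))
  →21  S^9(Z)

Answer: SAME — A ⇓ S^9(Z), B ⇓ S^9(Z)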